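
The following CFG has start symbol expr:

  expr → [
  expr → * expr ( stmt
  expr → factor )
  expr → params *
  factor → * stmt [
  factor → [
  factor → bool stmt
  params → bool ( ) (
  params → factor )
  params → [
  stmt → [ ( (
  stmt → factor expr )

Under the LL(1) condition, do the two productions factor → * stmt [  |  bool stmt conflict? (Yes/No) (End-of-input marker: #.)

FIRST(* stmt [) = { * } and FIRST(bool stmt) = { bool }.
The FIRST sets are disjoint and neither alternative is nullable — no conflict.

No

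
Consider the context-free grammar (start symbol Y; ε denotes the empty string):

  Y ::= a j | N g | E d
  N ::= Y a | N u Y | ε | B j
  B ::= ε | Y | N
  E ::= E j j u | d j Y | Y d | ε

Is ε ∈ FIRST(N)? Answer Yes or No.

N has an ε-production, so N ⇒ ε.

Yes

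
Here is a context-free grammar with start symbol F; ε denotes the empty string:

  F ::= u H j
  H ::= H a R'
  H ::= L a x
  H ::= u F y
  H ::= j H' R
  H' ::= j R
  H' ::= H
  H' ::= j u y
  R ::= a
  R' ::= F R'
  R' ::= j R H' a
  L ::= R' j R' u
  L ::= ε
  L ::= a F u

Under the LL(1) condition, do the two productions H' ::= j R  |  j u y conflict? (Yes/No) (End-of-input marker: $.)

Yes

FIRST(j R) = { j } and FIRST(j u y) = { j }.
Both contain j, so the two alternatives are not disjoint — LL(1) conflict.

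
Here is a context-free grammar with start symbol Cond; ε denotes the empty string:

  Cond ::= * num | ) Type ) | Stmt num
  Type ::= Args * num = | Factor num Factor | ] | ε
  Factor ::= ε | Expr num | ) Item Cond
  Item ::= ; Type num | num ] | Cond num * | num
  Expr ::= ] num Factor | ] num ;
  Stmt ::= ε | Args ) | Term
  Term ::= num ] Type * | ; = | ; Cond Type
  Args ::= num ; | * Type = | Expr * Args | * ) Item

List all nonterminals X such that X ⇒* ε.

{ Factor, Stmt, Type }

Directly nullable (have an ε-production): Type, Factor, Stmt.
No other nonterminal has a production whose RHS symbols are all nullable.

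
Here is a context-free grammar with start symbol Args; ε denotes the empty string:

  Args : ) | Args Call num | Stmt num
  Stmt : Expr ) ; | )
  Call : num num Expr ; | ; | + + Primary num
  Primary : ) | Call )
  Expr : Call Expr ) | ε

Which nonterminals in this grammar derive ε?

{ Expr }

Directly nullable (have an ε-production): Expr.
No other nonterminal has a production whose RHS symbols are all nullable.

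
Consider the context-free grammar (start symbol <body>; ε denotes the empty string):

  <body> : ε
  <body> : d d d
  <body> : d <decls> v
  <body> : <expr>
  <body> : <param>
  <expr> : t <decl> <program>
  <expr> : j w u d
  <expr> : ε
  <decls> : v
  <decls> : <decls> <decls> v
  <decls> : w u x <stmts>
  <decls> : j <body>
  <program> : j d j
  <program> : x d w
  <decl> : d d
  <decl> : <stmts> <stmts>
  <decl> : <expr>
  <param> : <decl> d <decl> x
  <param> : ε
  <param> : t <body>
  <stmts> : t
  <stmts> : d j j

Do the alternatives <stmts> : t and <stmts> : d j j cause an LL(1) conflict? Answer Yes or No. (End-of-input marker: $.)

No

FIRST(t) = { t } and FIRST(d j j) = { d }.
The FIRST sets are disjoint and neither alternative is nullable — no conflict.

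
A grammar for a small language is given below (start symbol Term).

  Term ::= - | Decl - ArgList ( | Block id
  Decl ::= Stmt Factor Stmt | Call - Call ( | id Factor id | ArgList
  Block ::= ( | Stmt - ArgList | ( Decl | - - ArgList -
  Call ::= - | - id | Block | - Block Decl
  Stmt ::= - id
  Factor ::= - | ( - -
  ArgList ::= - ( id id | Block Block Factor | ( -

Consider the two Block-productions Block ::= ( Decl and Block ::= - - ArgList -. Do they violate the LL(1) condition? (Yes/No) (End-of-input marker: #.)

FIRST(( Decl) = { ( } and FIRST(- - ArgList -) = { - }.
The FIRST sets are disjoint and neither alternative is nullable — no conflict.

No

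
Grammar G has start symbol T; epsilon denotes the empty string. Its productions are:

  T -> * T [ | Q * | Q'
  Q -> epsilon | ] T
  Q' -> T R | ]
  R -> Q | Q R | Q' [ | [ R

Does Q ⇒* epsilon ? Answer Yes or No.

Q has an epsilon-production, so Q ⇒ epsilon.

Yes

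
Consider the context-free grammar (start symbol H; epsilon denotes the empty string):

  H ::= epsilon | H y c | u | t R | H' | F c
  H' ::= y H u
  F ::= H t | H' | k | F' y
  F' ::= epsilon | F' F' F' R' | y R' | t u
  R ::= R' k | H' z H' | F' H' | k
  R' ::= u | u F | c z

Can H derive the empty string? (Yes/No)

H has an epsilon-production, so H ⇒ epsilon.

Yes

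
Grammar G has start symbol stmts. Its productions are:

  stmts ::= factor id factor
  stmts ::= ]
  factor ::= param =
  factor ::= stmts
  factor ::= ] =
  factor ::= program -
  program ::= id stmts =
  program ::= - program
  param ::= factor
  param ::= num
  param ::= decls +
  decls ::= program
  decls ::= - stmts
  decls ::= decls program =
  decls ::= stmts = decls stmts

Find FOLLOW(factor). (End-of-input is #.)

{ #, +, -, =, ], id, num }

In stmts ::= factor id factor: add FIRST(id factor) = { id }.
In stmts ::= factor id factor: factor is at the end, add FOLLOW(stmts) = { #, +, -, =, ], id, num }.
In param ::= factor: factor is at the end, add FOLLOW(param) = { = }.
Union: FOLLOW(factor) = { #, +, -, =, ], id, num }.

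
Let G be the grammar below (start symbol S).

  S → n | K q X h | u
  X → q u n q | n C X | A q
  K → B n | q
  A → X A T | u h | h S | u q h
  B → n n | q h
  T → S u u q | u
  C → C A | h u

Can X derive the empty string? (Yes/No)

No

No nonterminal in this grammar is nullable.
No production of X has an RHS whose symbols are all nullable, so X is not nullable.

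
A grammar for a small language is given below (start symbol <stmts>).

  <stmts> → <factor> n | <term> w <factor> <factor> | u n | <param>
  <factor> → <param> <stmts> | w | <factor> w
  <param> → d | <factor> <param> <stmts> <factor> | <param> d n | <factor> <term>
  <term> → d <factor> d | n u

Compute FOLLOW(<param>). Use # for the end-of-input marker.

In <stmts> → <param>: <param> is at the end, add FOLLOW(<stmts>) = { #, d, n, u, w }.
In <factor> → <param> <stmts>: add FIRST(<stmts>) = { d, n, u, w }.
In <param> → <factor> <param> <stmts> <factor>: add FIRST(<stmts> <factor>) = { d, n, u, w }.
In <param> → <param> d n: add FIRST(d n) = { d }.
Union: FOLLOW(<param>) = { #, d, n, u, w }.

{ #, d, n, u, w }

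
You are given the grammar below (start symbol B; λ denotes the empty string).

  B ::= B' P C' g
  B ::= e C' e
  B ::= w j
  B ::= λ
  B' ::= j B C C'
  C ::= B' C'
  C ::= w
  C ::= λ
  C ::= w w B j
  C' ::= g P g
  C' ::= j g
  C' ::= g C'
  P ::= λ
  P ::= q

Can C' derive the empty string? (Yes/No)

No

Nullable nonterminals: B, C, P.
No production of C' has an RHS whose symbols are all nullable, so C' is not nullable.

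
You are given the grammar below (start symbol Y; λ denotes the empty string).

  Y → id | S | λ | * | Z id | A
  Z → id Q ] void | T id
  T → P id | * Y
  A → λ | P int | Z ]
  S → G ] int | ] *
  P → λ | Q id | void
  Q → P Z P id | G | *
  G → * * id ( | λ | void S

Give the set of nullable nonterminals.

Directly nullable (have an λ-production): Y, A, P, G.
Q → G with every symbol nullable, so Q is nullable.
No other nonterminal has a production whose RHS symbols are all nullable.

{ A, G, P, Q, Y }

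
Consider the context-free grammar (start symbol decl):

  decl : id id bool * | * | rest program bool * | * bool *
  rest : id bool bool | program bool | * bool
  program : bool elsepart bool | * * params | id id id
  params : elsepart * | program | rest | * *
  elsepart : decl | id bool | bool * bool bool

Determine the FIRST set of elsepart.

{ *, bool, id }

From elsepart : decl: add FIRST(decl) = { *, bool, id }.
elsepart : id bool contributes {id}.
elsepart : bool * bool bool contributes {bool}.
Union: FIRST(elsepart) = { *, bool, id }.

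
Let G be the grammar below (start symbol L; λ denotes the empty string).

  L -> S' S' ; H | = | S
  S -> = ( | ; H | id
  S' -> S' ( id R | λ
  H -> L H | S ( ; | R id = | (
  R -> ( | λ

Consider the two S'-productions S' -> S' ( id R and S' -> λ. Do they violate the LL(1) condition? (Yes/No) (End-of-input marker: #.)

Yes

FIRST(S' ( id R) = { ( } and FIRST(λ) = { λ }.
The second alternative is nullable and FOLLOW(S') = { (, ; } shares ( with FIRST of the first — conflict.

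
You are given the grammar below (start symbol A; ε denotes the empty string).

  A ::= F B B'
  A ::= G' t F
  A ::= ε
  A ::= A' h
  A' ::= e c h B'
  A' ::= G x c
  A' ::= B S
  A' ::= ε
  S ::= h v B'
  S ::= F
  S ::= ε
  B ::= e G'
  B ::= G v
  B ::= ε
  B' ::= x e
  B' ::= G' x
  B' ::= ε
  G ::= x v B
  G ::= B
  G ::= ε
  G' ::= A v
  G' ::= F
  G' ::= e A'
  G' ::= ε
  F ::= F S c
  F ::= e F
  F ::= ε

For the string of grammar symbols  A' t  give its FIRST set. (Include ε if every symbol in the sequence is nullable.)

{ c, e, h, t, v, x }

Add FIRST(A')\{ε} = { c, e, h, v, x }; A' is nullable, continue.
t is a terminal; add {t} and stop.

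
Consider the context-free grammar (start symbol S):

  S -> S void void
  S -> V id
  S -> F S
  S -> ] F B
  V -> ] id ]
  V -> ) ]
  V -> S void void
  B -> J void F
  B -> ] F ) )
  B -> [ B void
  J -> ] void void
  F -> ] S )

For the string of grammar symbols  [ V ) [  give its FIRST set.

[ is a terminal; add {[} and stop.

{ [ }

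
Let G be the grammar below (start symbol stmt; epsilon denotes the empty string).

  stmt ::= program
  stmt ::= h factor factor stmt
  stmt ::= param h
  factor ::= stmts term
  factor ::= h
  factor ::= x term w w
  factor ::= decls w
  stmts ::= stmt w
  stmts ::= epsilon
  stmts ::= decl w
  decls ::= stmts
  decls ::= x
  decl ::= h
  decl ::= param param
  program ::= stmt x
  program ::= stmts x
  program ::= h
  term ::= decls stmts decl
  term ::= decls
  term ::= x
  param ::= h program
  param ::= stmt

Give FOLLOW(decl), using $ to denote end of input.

In stmts ::= decl w: add FIRST(w) = { w }.
In term ::= decls stmts decl: decl is at the end, add FOLLOW(term) = { h, w, x }.
Union: FOLLOW(decl) = { h, w, x }.

{ h, w, x }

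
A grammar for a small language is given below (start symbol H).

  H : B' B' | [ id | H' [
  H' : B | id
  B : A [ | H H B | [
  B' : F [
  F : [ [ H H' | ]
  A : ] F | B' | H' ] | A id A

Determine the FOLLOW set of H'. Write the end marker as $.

{ [, ], id }

In H : H' [: add FIRST([) = { [ }.
In F : [ [ H H': H' is at the end, add FOLLOW(F) = { [, id }.
In A : H' ]: add FIRST(]) = { ] }.
Union: FOLLOW(H') = { [, ], id }.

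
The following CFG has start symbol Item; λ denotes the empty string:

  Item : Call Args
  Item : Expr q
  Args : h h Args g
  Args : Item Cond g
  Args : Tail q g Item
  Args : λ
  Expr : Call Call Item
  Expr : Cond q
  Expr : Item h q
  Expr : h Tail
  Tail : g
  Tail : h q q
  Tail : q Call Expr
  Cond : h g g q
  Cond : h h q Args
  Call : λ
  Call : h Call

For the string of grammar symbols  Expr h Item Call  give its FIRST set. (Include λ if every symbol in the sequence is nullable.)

Add FIRST(Expr)\{λ} = { g, h, q }; Expr is nullable, continue.
h is a terminal; add {h} and stop.

{ g, h, q }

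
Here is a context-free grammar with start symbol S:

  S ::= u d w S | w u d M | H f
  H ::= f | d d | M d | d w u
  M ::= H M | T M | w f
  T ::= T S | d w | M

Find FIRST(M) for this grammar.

From M ::= H M: add FIRST(H) = { d, f, w }.
From M ::= T M: add FIRST(T) = { d, f, w }.
M ::= w f contributes {w}.
Union: FIRST(M) = { d, f, w }.

{ d, f, w }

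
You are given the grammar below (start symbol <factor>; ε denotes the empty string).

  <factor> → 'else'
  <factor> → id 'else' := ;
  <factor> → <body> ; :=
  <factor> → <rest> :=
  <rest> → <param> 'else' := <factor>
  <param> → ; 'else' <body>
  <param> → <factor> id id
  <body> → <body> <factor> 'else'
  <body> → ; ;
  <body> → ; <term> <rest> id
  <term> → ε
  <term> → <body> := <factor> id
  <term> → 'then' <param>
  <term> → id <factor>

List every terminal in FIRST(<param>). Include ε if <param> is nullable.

<param> → ; 'else' <body> contributes {;}.
From <param> → <factor> id id: add FIRST(<factor>) = { 'else', ;, id }.
Union: FIRST(<param>) = { 'else', ;, id }.

{ 'else', ;, id }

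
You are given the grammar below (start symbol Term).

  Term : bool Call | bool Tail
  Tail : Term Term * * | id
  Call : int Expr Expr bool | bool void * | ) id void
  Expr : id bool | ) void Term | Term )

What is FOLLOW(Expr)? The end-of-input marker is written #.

In Call : int Expr Expr bool: add FIRST(Expr bool) = { ), bool, id }.
In Call : int Expr Expr bool: add FIRST(bool) = { bool }.
Union: FOLLOW(Expr) = { ), bool, id }.

{ ), bool, id }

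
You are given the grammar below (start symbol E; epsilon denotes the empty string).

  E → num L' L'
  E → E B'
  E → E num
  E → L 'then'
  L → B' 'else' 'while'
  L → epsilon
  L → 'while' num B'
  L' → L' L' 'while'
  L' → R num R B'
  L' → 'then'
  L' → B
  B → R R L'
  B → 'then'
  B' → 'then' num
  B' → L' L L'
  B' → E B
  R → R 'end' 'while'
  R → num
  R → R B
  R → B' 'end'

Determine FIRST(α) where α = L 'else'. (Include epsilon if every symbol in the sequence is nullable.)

Add FIRST(L)\{epsilon} = { 'then', 'while', num }; L is nullable, continue.
'else' is a terminal; add {'else'} and stop.

{ 'else', 'then', 'while', num }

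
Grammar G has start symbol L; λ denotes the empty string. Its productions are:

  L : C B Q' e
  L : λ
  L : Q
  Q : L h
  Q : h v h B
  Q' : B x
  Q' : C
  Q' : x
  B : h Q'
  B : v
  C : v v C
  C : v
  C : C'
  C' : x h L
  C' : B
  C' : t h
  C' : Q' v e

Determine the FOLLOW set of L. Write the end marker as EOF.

{ EOF, e, h, t, v, x }

L is the start symbol, so EOF ∈ FOLLOW(L).
In Q : L h: add FIRST(h) = { h }.
In C' : x h L: L is at the end, add FOLLOW(C') = { EOF, e, h, t, v, x }.
Union: FOLLOW(L) = { EOF, e, h, t, v, x }.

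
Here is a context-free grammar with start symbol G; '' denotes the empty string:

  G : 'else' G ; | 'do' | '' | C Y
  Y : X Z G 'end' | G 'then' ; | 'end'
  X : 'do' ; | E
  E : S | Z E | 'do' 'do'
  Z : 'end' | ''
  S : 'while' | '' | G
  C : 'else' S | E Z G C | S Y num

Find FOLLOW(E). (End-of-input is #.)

In X : E: E is at the end, add FOLLOW(X) = { 'do', 'else', 'end', 'then', 'while' }.
In E : Z E: E is at the end, add FOLLOW(E) = { 'do', 'else', 'end', 'then', 'while' }.
In C : E Z G C: add FIRST(Z G C) = { 'do', 'else', 'end', 'then', 'while' }.
Union: FOLLOW(E) = { 'do', 'else', 'end', 'then', 'while' }.

{ 'do', 'else', 'end', 'then', 'while' }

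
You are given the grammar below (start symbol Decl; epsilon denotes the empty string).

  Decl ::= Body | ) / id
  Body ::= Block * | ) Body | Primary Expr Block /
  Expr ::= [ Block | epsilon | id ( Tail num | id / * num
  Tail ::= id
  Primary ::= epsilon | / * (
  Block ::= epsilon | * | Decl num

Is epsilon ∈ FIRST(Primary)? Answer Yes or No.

Primary has an epsilon-production, so Primary ⇒ epsilon.

Yes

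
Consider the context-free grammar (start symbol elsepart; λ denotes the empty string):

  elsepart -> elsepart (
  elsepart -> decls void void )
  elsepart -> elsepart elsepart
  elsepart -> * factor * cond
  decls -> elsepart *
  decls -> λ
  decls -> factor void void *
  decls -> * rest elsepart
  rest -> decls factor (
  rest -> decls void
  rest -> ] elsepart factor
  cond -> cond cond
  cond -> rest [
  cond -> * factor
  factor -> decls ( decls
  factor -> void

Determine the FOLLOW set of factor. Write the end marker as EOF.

{ EOF, (, *, [, ], void }

In elsepart -> * factor * cond: add FIRST(* cond) = { * }.
In decls -> factor void void *: add FIRST(void void *) = { void }.
In rest -> decls factor (: add FIRST(() = { ( }.
In rest -> ] elsepart factor: factor is at the end, add FOLLOW(rest) = { (, *, [, void }.
In cond -> * factor: factor is at the end, add FOLLOW(cond) = { EOF, (, *, [, ], void }.
Union: FOLLOW(factor) = { EOF, (, *, [, ], void }.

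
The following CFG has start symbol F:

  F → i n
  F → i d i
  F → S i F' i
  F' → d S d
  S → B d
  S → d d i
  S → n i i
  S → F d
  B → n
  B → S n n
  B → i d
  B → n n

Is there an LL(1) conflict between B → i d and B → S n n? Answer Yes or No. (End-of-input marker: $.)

Yes

FIRST(i d) = { i } and FIRST(S n n) = { d, i, n }.
Both contain i, so the two alternatives are not disjoint — LL(1) conflict.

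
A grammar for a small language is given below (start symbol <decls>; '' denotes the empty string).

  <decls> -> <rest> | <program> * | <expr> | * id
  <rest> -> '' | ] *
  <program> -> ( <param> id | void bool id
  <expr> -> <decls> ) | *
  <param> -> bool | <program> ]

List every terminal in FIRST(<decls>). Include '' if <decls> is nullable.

From <decls> -> <rest>: add FIRST(<rest>) = { ], '' } (including '' since <rest> is nullable).
From <decls> -> <program> *: add FIRST(<program>) = { (, void }.
From <decls> -> <expr>: add FIRST(<expr>) = { (, ), *, ], void }.
<decls> -> * id contributes {*}.
Union: FIRST(<decls>) = { (, ), *, ], void, '' }.

{ (, ), *, ], void, '' }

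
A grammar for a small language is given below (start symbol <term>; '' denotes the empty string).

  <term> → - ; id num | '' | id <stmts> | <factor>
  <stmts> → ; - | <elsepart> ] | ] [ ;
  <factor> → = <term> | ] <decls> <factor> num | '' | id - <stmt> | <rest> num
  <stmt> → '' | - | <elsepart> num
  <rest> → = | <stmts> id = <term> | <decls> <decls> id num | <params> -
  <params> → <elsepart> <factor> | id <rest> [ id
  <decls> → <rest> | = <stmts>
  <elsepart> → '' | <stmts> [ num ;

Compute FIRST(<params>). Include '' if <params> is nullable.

From <params> → <elsepart> <factor>: <elsepart>, <factor> nullable, take FIRST(<elsepart>) ∪ FIRST(<factor>) = { -, ;, =, ], id }; also '' since the whole RHS is nullable.
<params> → id <rest> [ id contributes {id}.
Union: FIRST(<params>) = { -, ;, =, ], id, '' }.

{ -, ;, =, ], id, '' }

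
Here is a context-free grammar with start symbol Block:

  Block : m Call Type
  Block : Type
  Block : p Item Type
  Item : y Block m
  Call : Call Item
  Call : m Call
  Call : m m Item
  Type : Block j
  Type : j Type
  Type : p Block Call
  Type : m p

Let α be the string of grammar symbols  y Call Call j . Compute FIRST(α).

y is a terminal; add {y} and stop.

{ y }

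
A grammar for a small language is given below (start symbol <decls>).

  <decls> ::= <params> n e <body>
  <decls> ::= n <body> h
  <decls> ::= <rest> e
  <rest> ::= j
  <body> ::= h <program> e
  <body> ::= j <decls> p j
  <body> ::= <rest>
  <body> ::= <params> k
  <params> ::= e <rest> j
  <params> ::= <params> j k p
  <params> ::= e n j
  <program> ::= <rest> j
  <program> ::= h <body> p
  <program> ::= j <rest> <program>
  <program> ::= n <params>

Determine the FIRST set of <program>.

From <program> ::= <rest> j: add FIRST(<rest>) = { j }.
<program> ::= h <body> p contributes {h}.
<program> ::= j <rest> <program> contributes {j}.
<program> ::= n <params> contributes {n}.
Union: FIRST(<program>) = { h, j, n }.

{ h, j, n }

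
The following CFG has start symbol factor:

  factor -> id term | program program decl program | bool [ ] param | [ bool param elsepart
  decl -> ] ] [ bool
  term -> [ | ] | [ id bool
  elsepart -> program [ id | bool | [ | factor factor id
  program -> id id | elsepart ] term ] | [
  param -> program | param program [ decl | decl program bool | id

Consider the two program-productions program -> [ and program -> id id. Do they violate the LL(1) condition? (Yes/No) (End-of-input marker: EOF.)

FIRST([) = { [ } and FIRST(id id) = { id }.
The FIRST sets are disjoint and neither alternative is nullable — no conflict.

No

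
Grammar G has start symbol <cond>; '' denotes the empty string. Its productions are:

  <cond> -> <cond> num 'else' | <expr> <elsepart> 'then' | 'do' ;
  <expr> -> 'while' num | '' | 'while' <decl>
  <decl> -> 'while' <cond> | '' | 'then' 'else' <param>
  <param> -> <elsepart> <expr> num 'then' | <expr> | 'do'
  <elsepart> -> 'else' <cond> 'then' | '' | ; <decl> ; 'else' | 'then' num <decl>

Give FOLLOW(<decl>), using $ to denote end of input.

{ 'else', 'then', 'while', ;, num }

In <expr> -> 'while' <decl>: <decl> is at the end, add FOLLOW(<expr>) = { 'else', 'then', 'while', ;, num }.
In <elsepart> -> ; <decl> ; 'else': add FIRST(; 'else') = { ; }.
In <elsepart> -> 'then' num <decl>: <decl> is at the end, add FOLLOW(<elsepart>) = { 'then', 'while', num }.
Union: FOLLOW(<decl>) = { 'else', 'then', 'while', ;, num }.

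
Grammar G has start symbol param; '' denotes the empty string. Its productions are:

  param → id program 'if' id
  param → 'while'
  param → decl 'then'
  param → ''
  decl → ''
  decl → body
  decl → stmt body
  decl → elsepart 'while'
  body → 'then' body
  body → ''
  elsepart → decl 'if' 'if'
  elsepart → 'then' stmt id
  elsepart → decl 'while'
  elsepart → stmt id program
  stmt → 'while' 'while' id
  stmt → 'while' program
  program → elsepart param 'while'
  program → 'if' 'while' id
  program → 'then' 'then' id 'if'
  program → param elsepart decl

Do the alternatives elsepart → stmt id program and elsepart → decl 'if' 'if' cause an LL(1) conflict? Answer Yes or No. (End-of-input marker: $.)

Yes

FIRST(stmt id program) = { 'while' } and FIRST(decl 'if' 'if') = { 'if', 'then', 'while' }.
Both contain 'while', so the two alternatives are not disjoint — LL(1) conflict.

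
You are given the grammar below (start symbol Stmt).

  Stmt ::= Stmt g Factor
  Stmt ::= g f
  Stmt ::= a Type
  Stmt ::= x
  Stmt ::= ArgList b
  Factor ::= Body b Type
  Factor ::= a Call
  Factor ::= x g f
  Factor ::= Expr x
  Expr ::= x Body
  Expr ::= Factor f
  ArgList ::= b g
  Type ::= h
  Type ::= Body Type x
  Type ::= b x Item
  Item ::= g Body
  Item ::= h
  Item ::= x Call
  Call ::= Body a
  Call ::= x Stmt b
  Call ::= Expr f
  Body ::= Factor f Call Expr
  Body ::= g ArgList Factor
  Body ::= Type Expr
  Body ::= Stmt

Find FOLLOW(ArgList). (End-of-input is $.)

{ a, b, g, h, x }

In Stmt ::= ArgList b: add FIRST(b) = { b }.
In Body ::= g ArgList Factor: add FIRST(Factor) = { a, b, g, h, x }.
Union: FOLLOW(ArgList) = { a, b, g, h, x }.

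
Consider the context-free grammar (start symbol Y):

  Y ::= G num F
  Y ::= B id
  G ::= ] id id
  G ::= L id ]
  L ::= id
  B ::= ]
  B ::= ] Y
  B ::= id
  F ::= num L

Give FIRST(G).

G ::= ] id id contributes {]}.
From G ::= L id ]: add FIRST(L) = { id }.
Union: FIRST(G) = { ], id }.

{ ], id }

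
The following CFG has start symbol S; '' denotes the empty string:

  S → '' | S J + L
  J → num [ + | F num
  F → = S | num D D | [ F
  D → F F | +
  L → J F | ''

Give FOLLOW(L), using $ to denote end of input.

{ $, +, =, [, num }

In S → S J + L: L is at the end, add FOLLOW(S) = { $, +, =, [, num }.
Union: FOLLOW(L) = { $, +, =, [, num }.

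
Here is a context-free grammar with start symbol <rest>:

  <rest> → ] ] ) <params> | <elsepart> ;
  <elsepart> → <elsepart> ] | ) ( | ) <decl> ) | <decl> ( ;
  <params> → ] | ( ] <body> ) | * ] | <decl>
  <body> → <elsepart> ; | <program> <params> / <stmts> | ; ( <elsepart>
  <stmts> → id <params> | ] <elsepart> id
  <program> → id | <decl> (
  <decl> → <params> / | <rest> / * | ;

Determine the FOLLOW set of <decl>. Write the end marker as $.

{ $, (, ), / }

In <elsepart> → ) <decl> ): add FIRST()) = { ) }.
In <elsepart> → <decl> ( ;: add FIRST(( ;) = { ( }.
In <params> → <decl>: <decl> is at the end, add FOLLOW(<params>) = { $, ), / }.
In <program> → <decl> (: add FIRST(() = { ( }.
Union: FOLLOW(<decl>) = { $, (, ), / }.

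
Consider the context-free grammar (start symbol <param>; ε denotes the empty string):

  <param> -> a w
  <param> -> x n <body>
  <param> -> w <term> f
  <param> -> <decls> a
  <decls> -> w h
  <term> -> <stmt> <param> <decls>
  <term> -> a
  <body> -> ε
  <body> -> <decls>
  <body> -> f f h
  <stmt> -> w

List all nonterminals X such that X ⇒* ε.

{ <body> }

Directly nullable (have an ε-production): <body>.
No other nonterminal has a production whose RHS symbols are all nullable.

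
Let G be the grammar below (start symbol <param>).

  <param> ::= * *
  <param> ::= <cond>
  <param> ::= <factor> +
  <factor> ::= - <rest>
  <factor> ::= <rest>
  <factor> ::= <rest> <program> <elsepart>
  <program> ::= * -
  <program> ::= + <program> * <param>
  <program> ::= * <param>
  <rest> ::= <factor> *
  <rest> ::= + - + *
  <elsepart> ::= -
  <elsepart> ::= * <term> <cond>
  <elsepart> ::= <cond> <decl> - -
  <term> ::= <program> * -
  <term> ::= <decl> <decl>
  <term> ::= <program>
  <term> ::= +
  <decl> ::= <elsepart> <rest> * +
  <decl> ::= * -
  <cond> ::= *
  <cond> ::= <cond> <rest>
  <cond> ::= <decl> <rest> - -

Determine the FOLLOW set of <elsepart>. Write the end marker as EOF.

In <factor> ::= <rest> <program> <elsepart>: <elsepart> is at the end, add FOLLOW(<factor>) = { *, + }.
In <decl> ::= <elsepart> <rest> * +: add FIRST(<rest> * +) = { +, - }.
Union: FOLLOW(<elsepart>) = { *, +, - }.

{ *, +, - }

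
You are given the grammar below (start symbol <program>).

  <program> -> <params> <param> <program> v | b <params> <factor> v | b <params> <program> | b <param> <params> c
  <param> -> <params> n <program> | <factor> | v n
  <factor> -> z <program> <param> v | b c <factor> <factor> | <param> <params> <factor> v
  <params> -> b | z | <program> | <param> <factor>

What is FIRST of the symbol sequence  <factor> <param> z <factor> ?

Add FIRST(<factor>) = { b, v, z }; <factor> is not nullable, stop.

{ b, v, z }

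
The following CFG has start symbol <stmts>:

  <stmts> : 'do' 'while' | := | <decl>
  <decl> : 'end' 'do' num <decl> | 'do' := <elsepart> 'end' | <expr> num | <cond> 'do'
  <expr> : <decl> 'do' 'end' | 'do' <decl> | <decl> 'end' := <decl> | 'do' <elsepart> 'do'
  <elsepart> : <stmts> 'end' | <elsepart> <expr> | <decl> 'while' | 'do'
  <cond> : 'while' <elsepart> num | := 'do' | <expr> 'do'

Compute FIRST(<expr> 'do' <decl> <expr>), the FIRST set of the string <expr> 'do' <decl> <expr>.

{ 'do', 'end', 'while', := }

Add FIRST(<expr>) = { 'do', 'end', 'while', := }; <expr> is not nullable, stop.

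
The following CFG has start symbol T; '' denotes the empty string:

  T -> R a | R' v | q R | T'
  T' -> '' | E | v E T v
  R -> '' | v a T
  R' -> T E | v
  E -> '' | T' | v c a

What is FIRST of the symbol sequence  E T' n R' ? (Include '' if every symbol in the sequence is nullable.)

Add FIRST(E)\{''} = { v }; E is nullable, continue.
Add FIRST(T')\{''} = { v }; T' is nullable, continue.
n is a terminal; add {n} and stop.

{ n, v }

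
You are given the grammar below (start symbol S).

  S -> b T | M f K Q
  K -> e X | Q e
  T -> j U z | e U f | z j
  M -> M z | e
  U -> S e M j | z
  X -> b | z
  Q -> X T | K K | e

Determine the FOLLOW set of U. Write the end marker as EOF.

In T -> j U z: add FIRST(z) = { z }.
In T -> e U f: add FIRST(f) = { f }.
Union: FOLLOW(U) = { f, z }.

{ f, z }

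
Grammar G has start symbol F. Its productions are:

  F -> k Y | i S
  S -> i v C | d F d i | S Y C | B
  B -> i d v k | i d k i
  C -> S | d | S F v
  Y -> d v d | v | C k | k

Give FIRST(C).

From C -> S: add FIRST(S) = { d, i }.
C -> d contributes {d}.
From C -> S F v: add FIRST(S) = { d, i }.
Union: FIRST(C) = { d, i }.

{ d, i }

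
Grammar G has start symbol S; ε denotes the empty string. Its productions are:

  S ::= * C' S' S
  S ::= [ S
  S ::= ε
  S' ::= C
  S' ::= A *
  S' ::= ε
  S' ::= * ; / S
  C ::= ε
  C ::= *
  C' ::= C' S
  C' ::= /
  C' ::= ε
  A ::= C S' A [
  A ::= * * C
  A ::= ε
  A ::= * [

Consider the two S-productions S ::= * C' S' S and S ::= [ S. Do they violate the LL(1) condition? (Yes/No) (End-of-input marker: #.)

No

FIRST(* C' S' S) = { * } and FIRST([ S) = { [ }.
The FIRST sets are disjoint and neither alternative is nullable — no conflict.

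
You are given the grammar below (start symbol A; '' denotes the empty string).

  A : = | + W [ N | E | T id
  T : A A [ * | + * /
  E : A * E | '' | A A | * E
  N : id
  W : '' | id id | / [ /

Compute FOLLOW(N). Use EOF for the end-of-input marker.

In A : + W [ N: N is at the end, add FOLLOW(A) = { EOF, *, +, =, [ }.
Union: FOLLOW(N) = { EOF, *, +, =, [ }.

{ EOF, *, +, =, [ }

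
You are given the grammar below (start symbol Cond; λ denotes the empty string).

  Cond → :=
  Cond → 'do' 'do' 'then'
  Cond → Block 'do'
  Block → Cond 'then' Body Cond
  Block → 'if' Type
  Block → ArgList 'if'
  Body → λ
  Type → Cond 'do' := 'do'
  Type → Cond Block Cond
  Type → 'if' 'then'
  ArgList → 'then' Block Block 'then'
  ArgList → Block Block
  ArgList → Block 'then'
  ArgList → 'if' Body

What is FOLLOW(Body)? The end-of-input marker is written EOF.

In Block → Cond 'then' Body Cond: add FIRST(Cond) = { 'do', 'if', 'then', := }.
In ArgList → 'if' Body: Body is at the end, add FOLLOW(ArgList) = { 'if' }.
Union: FOLLOW(Body) = { 'do', 'if', 'then', := }.

{ 'do', 'if', 'then', := }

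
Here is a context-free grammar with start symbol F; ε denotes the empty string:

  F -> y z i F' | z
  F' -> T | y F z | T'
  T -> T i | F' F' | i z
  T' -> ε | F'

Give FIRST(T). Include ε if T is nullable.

{ i, y, ε }

From T -> T i: T nullable, take FIRST(T) ∪ {i} = { i, y }.
From T -> F' F': F', F' nullable, take FIRST(F') ∪ FIRST(F') = { i, y }; also ε since the whole RHS is nullable.
T -> i z contributes {i}.
Union: FIRST(T) = { i, y, ε }.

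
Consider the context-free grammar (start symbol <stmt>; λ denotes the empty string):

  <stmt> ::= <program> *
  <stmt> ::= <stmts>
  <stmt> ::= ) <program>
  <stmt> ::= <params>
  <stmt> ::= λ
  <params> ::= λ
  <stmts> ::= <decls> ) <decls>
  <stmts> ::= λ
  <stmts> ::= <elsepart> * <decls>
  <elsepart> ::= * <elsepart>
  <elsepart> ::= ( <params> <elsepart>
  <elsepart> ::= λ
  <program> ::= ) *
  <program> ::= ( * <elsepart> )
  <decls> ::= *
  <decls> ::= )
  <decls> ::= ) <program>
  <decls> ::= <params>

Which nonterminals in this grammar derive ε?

Directly nullable (have an λ-production): <stmt>, <params>, <stmts>, <elsepart>.
<decls> ::= <params> with every symbol nullable, so <decls> is nullable.
No other nonterminal has a production whose RHS symbols are all nullable.

{ <decls>, <elsepart>, <params>, <stmt>, <stmts> }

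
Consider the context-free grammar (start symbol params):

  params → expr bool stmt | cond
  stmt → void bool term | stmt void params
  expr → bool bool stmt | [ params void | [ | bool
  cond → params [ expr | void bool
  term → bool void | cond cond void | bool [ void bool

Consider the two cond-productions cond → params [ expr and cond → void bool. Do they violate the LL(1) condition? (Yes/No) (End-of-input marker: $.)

Yes

FIRST(params [ expr) = { [, bool, void } and FIRST(void bool) = { void }.
Both contain void, so the two alternatives are not disjoint — LL(1) conflict.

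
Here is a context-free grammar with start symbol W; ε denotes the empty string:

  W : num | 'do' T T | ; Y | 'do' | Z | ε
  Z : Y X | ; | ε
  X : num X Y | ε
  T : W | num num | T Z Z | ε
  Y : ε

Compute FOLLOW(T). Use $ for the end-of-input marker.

{ $, 'do', ;, num }

In W : 'do' T T: add FIRST(T)\{ε} = { 'do', ;, num }.
  Since T is nullable, also add FOLLOW(W) = { $, 'do', ;, num }.
In W : 'do' T T: T is at the end, add FOLLOW(W) = { $, 'do', ;, num }.
In T : T Z Z: add FIRST(Z Z)\{ε} = { ;, num }.
  Since Z Z is nullable, also add FOLLOW(T) = { $, 'do', ;, num }.
Union: FOLLOW(T) = { $, 'do', ;, num }.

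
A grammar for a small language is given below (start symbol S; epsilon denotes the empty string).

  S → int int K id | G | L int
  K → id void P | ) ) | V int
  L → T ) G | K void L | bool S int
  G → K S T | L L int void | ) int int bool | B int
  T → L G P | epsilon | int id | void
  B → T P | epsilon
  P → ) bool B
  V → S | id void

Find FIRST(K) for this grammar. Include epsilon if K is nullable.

K → id void P contributes {id}.
K → ) ) contributes {)}.
From K → V int: add FIRST(V) = { ), bool, id, int, void }.
Union: FIRST(K) = { ), bool, id, int, void }.

{ ), bool, id, int, void }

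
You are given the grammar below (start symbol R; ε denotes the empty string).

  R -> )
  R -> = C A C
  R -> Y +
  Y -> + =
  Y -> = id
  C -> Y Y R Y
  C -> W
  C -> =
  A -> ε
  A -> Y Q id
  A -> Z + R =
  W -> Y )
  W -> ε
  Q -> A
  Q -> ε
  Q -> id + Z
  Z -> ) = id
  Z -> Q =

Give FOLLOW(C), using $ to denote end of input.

In R -> = C A C: add FIRST(A C)\{ε} = { ), +, =, id }.
  Since A C is nullable, also add FOLLOW(R) = { $, +, = }.
In R -> = C A C: C is at the end, add FOLLOW(R) = { $, +, = }.
Union: FOLLOW(C) = { $, ), +, =, id }.

{ $, ), +, =, id }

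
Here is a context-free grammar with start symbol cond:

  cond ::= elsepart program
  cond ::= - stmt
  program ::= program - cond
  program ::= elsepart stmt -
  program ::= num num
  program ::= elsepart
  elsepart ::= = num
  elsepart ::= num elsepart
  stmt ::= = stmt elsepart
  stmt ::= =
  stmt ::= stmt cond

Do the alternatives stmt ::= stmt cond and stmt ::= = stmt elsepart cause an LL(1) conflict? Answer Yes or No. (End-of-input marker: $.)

FIRST(stmt cond) = { = } and FIRST(= stmt elsepart) = { = }.
Both contain =, so the two alternatives are not disjoint — LL(1) conflict.

Yes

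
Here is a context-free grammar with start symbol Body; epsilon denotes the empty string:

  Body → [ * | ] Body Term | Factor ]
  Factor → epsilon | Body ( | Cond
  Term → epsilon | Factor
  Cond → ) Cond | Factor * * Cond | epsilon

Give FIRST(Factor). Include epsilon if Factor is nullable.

{ ), *, [, ], epsilon }

Factor → epsilon contributes epsilon.
From Factor → Body (: add FIRST(Body) = { ), *, [, ] }.
From Factor → Cond: add FIRST(Cond) = { ), *, [, ], epsilon } (including epsilon since Cond is nullable).
Union: FIRST(Factor) = { ), *, [, ], epsilon }.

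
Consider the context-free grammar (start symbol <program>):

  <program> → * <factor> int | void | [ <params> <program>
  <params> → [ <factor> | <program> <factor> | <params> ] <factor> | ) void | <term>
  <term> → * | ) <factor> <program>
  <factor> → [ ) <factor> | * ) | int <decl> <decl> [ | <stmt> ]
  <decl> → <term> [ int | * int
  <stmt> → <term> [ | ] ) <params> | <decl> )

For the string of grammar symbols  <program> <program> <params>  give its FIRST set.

{ *, [, void }

Add FIRST(<program>) = { *, [, void }; <program> is not nullable, stop.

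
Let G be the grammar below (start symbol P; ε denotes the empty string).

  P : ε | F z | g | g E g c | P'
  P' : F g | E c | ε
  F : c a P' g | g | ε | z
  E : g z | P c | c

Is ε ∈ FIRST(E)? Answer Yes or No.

Nullable nonterminals: F, P, P'.
No production of E has an RHS whose symbols are all nullable, so E is not nullable.

No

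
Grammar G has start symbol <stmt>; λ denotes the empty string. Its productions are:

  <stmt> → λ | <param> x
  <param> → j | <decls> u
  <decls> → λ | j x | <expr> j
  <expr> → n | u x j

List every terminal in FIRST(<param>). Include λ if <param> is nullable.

{ j, n, u }

<param> → j contributes {j}.
From <param> → <decls> u: <decls> nullable, take FIRST(<decls>) ∪ {u} = { j, n, u }.
Union: FIRST(<param>) = { j, n, u }.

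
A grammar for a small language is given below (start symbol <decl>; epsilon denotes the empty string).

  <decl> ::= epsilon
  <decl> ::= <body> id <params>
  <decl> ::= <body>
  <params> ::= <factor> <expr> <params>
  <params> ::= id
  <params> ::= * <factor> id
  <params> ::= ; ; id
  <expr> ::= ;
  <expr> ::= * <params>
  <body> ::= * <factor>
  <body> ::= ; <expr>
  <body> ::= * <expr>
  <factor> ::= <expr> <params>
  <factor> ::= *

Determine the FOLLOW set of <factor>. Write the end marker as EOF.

{ EOF, *, ;, id }

In <params> ::= <factor> <expr> <params>: add FIRST(<expr> <params>) = { *, ; }.
In <params> ::= * <factor> id: add FIRST(id) = { id }.
In <body> ::= * <factor>: <factor> is at the end, add FOLLOW(<body>) = { EOF, id }.
Union: FOLLOW(<factor>) = { EOF, *, ;, id }.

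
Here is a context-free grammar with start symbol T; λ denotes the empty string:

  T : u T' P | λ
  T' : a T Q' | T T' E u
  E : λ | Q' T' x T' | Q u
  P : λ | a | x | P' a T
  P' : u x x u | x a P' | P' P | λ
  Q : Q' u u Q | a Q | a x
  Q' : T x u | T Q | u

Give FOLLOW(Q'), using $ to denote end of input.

In T' : a T Q': Q' is at the end, add FOLLOW(T') = { $, a, u, x }.
In E : Q' T' x T': add FIRST(T' x T') = { a, u }.
In Q : Q' u u Q: add FIRST(u u Q) = { u }.
Union: FOLLOW(Q') = { $, a, u, x }.

{ $, a, u, x }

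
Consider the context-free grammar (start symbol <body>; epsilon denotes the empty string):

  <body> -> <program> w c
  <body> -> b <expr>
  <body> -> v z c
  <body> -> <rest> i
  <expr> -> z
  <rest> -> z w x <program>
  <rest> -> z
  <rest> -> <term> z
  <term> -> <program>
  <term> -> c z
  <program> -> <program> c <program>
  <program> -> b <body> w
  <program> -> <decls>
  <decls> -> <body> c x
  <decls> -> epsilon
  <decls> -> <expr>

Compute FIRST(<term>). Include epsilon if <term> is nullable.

From <term> -> <program>: add FIRST(<program>) = { b, c, v, w, z, epsilon } (including epsilon since <program> is nullable).
<term> -> c z contributes {c}.
Union: FIRST(<term>) = { b, c, v, w, z, epsilon }.

{ b, c, v, w, z, epsilon }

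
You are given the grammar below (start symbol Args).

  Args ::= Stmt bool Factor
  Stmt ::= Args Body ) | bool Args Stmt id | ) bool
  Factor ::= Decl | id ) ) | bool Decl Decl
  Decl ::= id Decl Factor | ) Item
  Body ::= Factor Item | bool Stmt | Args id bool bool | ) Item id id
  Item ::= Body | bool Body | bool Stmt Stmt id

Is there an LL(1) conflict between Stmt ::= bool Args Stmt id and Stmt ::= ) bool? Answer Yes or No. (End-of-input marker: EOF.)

FIRST(bool Args Stmt id) = { bool } and FIRST() bool) = { ) }.
The FIRST sets are disjoint and neither alternative is nullable — no conflict.

No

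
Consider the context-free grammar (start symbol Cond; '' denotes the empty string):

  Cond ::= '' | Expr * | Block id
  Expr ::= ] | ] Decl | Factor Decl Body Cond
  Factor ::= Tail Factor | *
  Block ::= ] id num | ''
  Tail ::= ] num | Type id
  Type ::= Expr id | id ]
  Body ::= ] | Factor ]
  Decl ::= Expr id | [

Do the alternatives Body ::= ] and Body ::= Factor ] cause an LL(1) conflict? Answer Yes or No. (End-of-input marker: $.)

Yes

FIRST(]) = { ] } and FIRST(Factor ]) = { *, ], id }.
Both contain ], so the two alternatives are not disjoint — LL(1) conflict.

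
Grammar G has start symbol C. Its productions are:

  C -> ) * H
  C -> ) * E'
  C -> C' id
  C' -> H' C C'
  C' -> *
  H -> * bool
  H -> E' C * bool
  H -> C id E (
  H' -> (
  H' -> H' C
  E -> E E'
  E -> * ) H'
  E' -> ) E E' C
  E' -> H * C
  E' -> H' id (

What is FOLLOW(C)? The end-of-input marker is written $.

C is the start symbol, so $ ∈ FOLLOW(C).
In C' -> H' C C': add FIRST(C') = { (, * }.
In H -> E' C * bool: add FIRST(* bool) = { * }.
In H -> C id E (: add FIRST(id E () = { id }.
In H' -> H' C: C is at the end, add FOLLOW(H') = { (, ), *, id }.
In E' -> ) E E' C: C is at the end, add FOLLOW(E') = { $, (, ), *, id }.
In E' -> H * C: C is at the end, add FOLLOW(E') = { $, (, ), *, id }.
Union: FOLLOW(C) = { $, (, ), *, id }.

{ $, (, ), *, id }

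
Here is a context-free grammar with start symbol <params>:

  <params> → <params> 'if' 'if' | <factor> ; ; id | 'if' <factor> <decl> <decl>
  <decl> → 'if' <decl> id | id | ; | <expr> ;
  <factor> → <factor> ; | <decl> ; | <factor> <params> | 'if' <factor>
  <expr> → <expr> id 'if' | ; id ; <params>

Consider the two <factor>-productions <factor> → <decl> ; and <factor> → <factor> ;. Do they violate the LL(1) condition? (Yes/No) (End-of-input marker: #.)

Yes

FIRST(<decl> ;) = { 'if', ;, id } and FIRST(<factor> ;) = { 'if', ;, id }.
Both contain 'if', so the two alternatives are not disjoint — LL(1) conflict.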